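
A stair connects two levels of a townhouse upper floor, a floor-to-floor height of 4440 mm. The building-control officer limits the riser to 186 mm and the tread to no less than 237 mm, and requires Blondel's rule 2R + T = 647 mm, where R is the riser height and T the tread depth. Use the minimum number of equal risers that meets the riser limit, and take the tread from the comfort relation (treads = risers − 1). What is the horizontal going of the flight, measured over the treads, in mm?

6371 mm

4440 / 186 = 23.87, so 24 risers are needed.
Riser R = 4440 / 24 = 185 mm, within the 186 mm limit.
T = 647 − 2·185 = 277 mm, which satisfies the 237 mm minimum.
Going = (24 − 1) × 277 = 6371 mm.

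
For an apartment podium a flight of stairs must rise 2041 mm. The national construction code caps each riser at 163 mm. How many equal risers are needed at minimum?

13 risers

At most 163 each: 2041/163 = 12.52, giving 13 risers.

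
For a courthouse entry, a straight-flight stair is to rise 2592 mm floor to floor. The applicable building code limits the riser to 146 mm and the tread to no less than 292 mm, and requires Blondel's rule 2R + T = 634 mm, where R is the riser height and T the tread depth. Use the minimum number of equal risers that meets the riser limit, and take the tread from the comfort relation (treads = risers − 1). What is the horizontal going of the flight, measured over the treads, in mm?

⌈2592/146⌉ = 18 risers.
R = 2592 ÷ 18 = 144 mm.
From 2R + T = 634: T = 634 − 288 = 346 mm.
Treads = 18 − 1 = 17; going = 17 × 346 = 5882 mm.

5882 mm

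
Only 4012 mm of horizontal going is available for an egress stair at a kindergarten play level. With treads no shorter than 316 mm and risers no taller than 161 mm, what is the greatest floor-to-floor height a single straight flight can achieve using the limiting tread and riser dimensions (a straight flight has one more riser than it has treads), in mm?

2093 mm

4012 / 316 = 12.70, so 12 treads fit.
Risers = treads + 1 = 13.
Maximum height = 13 × 161 = 2093 mm.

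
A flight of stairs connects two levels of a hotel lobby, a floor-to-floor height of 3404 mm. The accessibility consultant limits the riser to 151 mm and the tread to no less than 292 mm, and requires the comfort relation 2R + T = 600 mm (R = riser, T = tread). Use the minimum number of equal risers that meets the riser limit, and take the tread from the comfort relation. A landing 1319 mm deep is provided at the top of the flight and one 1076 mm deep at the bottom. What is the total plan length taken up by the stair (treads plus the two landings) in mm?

3404 / 151 = 22.543 → round up to 23 risers.
R = 3404 ÷ 23 = 148 mm.
From 2R + T = 600: T = 600 − 296 = 304 mm.
Going = (23 − 1) × 304 = 6688 mm.
Enclosure = 6688 + 1319 + 1076 = 9083 mm.

9083 mm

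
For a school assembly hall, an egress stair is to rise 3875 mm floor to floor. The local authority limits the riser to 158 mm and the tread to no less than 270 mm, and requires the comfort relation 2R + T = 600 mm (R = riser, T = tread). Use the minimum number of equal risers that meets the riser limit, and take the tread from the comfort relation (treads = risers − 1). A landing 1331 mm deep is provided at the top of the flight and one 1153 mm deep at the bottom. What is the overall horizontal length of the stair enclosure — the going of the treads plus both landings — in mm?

3875 / 158 = 24.53, so 25 risers are needed.
Riser R = 3875 / 25 = 155 mm, within the 158 mm limit.
T = 600 − 2·155 = 290 mm, which satisfies the 270 mm minimum.
Going = (25 − 1) × 290 = 6960 mm.
Enclosure = 6960 + 1331 + 1153 = 9444 mm.

9444 mm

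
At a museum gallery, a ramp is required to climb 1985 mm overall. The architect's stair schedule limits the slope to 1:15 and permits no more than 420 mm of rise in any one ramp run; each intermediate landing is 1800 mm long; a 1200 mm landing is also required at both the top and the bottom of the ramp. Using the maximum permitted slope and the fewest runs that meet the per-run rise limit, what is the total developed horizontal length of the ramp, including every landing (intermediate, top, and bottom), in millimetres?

⌈1985/420⌉ = 5 ramp runs. That means 4 intermediate landings.
Horizontal run for 1985 mm of rise at 1:15 is 1985 × 15 = 29775 mm.
Intermediate landings: 4 × 1800 = 7200 mm.
Top and bottom landings: 2 × 1200 = 2400 mm.
Total = 29775 + 7200 + 2400 = 39375 mm.

39375 mm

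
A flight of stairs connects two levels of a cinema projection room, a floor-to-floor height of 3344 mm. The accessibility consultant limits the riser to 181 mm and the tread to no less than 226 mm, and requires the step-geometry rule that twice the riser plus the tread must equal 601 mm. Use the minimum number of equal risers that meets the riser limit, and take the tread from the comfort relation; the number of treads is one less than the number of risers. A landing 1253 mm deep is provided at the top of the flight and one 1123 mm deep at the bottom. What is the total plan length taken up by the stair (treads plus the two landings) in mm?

At most 181 each: 3344/181 = 18.48, giving 19 risers.
Each riser is 3344/19 = 176 mm (≤ 181 mm).
T = 601 − 2·176 = 249 mm, which satisfies the 226 mm minimum.
19 risers give 18 treads; going = 18 × 249 = 4482 mm.
Enclosure = 4482 + 1253 + 1123 = 6858 mm.

6858 mm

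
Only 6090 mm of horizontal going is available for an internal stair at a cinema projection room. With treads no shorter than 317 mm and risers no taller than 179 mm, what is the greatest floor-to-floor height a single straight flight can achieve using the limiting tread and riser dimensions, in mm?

6090 / 317 = 19.21, so 19 treads fit.
Risers = treads + 1 = 20.
Maximum height = 20 × 179 = 3580 mm.

3580 mm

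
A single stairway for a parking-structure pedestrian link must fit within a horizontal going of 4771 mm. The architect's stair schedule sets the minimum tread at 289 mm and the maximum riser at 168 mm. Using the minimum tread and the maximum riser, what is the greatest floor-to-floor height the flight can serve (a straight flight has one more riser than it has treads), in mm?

Treads that fit: ⌊4771 / 289⌋ = 16.
Risers = treads + 1 = 17.
Maximum height = 17 × 168 = 2856 mm.

2856 mm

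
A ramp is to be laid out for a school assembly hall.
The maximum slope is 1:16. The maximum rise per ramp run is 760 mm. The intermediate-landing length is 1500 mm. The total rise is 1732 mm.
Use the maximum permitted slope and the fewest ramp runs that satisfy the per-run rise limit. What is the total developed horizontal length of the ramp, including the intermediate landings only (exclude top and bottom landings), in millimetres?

⌈1732/760⌉ = 3 ramp runs. That means 2 intermediate landings.
Ramp run (horizontal) at 1:16: 1732 × 16 = 27712 mm.
Intermediate landings: 2 × 1500 = 3000 mm.
Total developed length = 27712 + 3000 = 30712 mm.

30712 mm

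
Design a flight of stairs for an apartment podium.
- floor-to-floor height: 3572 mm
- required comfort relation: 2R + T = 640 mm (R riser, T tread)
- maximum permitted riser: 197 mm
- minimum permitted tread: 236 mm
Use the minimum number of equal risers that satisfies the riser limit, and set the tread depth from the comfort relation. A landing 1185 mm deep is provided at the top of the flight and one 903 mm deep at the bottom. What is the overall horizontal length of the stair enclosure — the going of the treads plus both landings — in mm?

3572 / 197 = 18.132 → round up to 19 risers.
Each riser is 3572/19 = 188 mm (≤ 197 mm).
T = 640 − 2·188 = 264 mm, which satisfies the 236 mm minimum.
Going = (19 − 1) × 264 = 4752 mm.
Add landings: 4752 + 1185 + 903 = 6840 mm.

6840 mm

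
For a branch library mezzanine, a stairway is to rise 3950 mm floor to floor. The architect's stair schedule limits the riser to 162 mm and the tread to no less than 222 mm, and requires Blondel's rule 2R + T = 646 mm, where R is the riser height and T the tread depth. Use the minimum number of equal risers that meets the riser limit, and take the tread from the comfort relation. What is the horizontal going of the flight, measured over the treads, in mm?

3950 / 162 = 24.38, so 25 risers are needed.
R = 3950 ÷ 25 = 158 mm.
Tread T = 646 − 2 × 158 = 330 mm (≥ 222 mm).
Going = (25 − 1) × 330 = 7920 mm.

7920 mm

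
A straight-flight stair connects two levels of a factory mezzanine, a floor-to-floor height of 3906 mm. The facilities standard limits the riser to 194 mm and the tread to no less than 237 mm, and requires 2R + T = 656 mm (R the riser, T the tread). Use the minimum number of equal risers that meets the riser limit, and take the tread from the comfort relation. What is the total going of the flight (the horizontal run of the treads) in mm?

At most 194 each: 3906/194 = 20.13, giving 21 risers.
Each riser is 3906/21 = 186 mm (≤ 194 mm).
Tread T = 656 − 2 × 186 = 284 mm (≥ 237 mm).
Going = (21 − 1) × 284 = 5680 mm.

5680 mm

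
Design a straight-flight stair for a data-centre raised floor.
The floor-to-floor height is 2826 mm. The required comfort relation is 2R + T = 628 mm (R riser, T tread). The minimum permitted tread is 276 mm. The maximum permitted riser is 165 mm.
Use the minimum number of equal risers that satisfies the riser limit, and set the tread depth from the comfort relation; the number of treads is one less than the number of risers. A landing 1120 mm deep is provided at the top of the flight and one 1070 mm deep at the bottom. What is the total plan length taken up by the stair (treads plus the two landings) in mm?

7528 mm

2826 / 165 = 17.13, so 18 risers are needed.
Each riser is 2826/18 = 157 mm (≤ 165 mm).
Tread T = 628 − 2 × 157 = 314 mm (≥ 276 mm).
18 risers give 17 treads; going = 17 × 314 = 5338 mm.
Add landings: 5338 + 1120 + 1070 = 7528 mm.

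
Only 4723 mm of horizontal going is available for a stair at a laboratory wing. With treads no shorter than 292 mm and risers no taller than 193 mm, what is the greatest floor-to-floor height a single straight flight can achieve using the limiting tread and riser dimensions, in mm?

3281 mm

4723 / 292 = 16.17, so 16 treads fit.
Risers = treads + 1 = 17.
Maximum height = 17 × 193 = 3281 mm.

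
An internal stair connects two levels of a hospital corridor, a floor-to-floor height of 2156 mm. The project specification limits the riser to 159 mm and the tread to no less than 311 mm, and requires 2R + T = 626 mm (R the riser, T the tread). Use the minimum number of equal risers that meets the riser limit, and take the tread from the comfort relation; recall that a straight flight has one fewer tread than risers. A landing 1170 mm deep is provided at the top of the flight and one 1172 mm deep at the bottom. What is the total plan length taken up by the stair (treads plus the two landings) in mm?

⌈2156/159⌉ = 14 risers.
Each riser is 2156/14 = 154 mm (≤ 159 mm).
T = 626 − 2·154 = 318 mm, which satisfies the 311 mm minimum.
14 risers give 13 treads; going = 13 × 318 = 4134 mm.
Add landings: 4134 + 1170 + 1172 = 6476 mm.

6476 mm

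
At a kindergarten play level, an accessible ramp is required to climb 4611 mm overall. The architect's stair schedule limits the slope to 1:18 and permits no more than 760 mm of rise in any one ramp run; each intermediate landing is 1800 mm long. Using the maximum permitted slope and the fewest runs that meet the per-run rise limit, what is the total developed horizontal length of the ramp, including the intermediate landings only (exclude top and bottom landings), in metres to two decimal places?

93.80 m

⌈4611/760⌉ = 7 ramp runs. That means 6 intermediate landings.
Ramp run (horizontal) at 1:18: 4611 × 18 = 82998 mm.
6 intermediate landings contribute 6 × 1800 = 10800 mm.
Total developed length = 82998 + 10800 = 93798 mm.
= 93.80 m.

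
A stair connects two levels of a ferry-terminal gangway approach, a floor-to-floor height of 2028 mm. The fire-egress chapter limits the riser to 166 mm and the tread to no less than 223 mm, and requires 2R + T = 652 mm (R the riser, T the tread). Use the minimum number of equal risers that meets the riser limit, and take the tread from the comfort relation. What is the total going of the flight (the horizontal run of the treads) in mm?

At most 166 each: 2028/166 = 12.22, giving 13 risers.
R = 2028 ÷ 13 = 156 mm.
From 2R + T = 652: T = 652 − 312 = 340 mm.
Treads = 13 − 1 = 12; going = 12 × 340 = 4080 mm.

4080 mm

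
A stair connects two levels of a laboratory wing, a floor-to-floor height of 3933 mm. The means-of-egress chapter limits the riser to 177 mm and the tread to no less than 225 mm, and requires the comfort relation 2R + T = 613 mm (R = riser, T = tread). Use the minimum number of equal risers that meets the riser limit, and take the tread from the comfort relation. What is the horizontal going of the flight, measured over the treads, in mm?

3933 / 177 = 22.220 → round up to 23 risers.
R = 3933 ÷ 23 = 171 mm.
From 2R + T = 613: T = 613 − 342 = 271 mm.
Treads = 23 − 1 = 22; going = 22 × 271 = 5962 mm.

5962 mm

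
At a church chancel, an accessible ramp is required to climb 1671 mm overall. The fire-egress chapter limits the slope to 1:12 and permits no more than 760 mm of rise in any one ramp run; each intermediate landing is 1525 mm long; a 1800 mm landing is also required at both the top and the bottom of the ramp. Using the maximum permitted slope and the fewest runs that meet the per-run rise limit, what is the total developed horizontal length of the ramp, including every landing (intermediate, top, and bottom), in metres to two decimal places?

1671 / 760 = 2.199 → round up to 3 ramp runs. That means 2 intermediate landings.
Ramp run (horizontal) at 1:12: 1671 × 12 = 20052 mm.
2 intermediate landings contribute 2 × 1525 = 3050 mm.
Top and bottom landings: 2 × 1800 = 3600 mm.
Total = 20052 + 3050 + 3600 = 26702 mm.
= 26.70 m.

26.70 m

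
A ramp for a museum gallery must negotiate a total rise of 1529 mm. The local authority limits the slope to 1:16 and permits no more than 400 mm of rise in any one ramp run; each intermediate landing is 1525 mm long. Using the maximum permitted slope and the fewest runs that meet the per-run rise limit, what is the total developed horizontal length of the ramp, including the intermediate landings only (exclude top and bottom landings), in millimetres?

1529 / 400 = 3.822 → round up to 4 ramp runs. That means 3 intermediate landings.
Ramp run (horizontal) at 1:16: 1529 × 16 = 24464 mm.
Intermediate landings: 3 × 1525 = 4575 mm.
Total developed length = 24464 + 4575 = 29039 mm.

29039 mm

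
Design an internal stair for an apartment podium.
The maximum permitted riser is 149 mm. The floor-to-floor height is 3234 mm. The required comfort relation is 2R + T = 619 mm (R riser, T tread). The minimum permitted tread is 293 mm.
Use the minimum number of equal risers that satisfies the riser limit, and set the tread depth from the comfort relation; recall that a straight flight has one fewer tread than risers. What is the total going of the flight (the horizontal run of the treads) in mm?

At most 149 each: 3234/149 = 21.70, giving 22 risers.
Riser R = 3234 / 22 = 147 mm, within the 149 mm limit.
Tread T = 619 − 2 × 147 = 325 mm (≥ 293 mm).
Going = (22 − 1) × 325 = 6825 mm.

6825 mm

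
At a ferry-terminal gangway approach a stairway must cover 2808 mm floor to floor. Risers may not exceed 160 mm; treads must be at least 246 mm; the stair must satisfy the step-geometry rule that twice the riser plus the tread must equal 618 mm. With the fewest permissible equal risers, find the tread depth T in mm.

⌈2808/160⌉ = 18 risers.
Each riser is 2808/18 = 156 mm (≤ 160 mm).
T = 618 − 2·156 = 306 mm, which satisfies the 246 mm minimum.

306 mm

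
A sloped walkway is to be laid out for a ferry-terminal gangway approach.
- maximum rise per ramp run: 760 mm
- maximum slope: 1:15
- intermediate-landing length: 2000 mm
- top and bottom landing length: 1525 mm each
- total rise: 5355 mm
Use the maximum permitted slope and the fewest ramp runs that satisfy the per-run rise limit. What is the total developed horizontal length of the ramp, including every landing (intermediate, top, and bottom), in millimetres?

5355 / 760 = 7.046 → round up to 8 ramp runs. That means 7 intermediate landings.
Horizontal run for 5355 mm of rise at 1:15 is 5355 × 15 = 80325 mm.
Intermediate landings: 7 × 2000 = 14000 mm.
Top and bottom landings: 2 × 1525 = 3050 mm.
Total = 80325 + 14000 + 3050 = 97375 mm.

97375 mm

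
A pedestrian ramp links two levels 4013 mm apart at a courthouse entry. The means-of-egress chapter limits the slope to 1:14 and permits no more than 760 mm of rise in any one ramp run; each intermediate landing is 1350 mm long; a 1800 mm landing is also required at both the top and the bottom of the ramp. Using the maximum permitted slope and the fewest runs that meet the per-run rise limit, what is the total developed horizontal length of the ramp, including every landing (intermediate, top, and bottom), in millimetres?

⌈4013/760⌉ = 6 ramp runs. That means 5 intermediate landings.
Ramp run (horizontal) at 1:14: 4013 × 14 = 56182 mm.
5 intermediate landings contribute 5 × 1350 = 6750 mm.
Top and bottom landings: 2 × 1800 = 3600 mm.
Total = 56182 + 6750 + 3600 = 66532 mm.

66532 mm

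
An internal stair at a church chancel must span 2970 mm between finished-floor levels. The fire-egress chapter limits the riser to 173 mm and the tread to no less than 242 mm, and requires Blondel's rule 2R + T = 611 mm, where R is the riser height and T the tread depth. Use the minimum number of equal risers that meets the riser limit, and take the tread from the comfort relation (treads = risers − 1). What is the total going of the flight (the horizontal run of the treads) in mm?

4777 mm

2970 / 173 = 17.17, so 18 risers are needed.
R = 2970 ÷ 18 = 165 mm.
T = 611 − 2·165 = 281 mm, which satisfies the 242 mm minimum.
Going = (18 − 1) × 281 = 4777 mm.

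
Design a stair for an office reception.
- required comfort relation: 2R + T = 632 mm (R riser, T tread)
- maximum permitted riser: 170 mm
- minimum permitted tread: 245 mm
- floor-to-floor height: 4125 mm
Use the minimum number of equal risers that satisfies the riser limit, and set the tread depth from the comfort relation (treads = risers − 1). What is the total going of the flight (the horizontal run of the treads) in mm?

7248 mm

4125 / 170 = 24.26, so 25 risers are needed.
R = 4125 ÷ 25 = 165 mm.
From 2R + T = 632: T = 632 − 330 = 302 mm.
Treads = 25 − 1 = 24; going = 24 × 302 = 7248 mm.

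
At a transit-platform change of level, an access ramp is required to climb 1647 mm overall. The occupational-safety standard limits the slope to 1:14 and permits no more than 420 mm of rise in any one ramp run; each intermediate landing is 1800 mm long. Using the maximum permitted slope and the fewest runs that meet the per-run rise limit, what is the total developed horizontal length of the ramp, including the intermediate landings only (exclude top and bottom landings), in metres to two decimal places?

1647 / 420 = 3.92, so 4 ramp runs are needed. That means 3 intermediate landings.
Horizontal run for 1647 mm of rise at 1:14 is 1647 × 14 = 23058 mm.
Intermediate landings: 3 × 1800 = 5400 mm.
Developed length = 23058 + 5400 = 28458 mm.
= 28.46 m.

28.46 m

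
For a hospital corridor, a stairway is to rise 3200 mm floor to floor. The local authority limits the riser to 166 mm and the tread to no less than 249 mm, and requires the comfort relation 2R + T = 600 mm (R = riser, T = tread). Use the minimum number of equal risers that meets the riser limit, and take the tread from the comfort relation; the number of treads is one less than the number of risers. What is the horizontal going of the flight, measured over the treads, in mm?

3200 / 166 = 19.277 → round up to 20 risers.
R = 3200 ÷ 20 = 160 mm.
From 2R + T = 600: T = 600 − 320 = 280 mm.
Treads = 20 − 1 = 19; going = 19 × 280 = 5320 mm.

5320 mm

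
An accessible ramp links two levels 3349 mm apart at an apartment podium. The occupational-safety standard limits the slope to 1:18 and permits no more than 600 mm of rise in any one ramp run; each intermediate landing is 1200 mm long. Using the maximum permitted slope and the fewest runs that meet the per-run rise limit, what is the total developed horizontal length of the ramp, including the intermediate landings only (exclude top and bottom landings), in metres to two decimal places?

66.28 m

3349 / 600 = 5.58, so 6 ramp runs are needed. That means 5 intermediate landings.
Horizontal run for 3349 mm of rise at 1:18 is 3349 × 18 = 60282 mm.
Intermediate landings: 5 × 1200 = 6000 mm.
Total developed length = 60282 + 6000 = 66282 mm.
= 66.28 m.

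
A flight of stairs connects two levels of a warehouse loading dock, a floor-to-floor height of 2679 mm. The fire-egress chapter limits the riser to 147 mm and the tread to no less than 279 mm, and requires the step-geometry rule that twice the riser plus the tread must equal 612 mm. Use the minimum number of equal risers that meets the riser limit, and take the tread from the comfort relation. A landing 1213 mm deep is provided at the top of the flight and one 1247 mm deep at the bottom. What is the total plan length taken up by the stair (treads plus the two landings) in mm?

8400 mm

⌈2679/147⌉ = 19 risers.
R = 2679 ÷ 19 = 141 mm.
From 2R + T = 612: T = 612 − 282 = 330 mm.
Treads = 19 − 1 = 18; going = 18 × 330 = 5940 mm.
Add landings: 5940 + 1213 + 1247 = 8400 mm.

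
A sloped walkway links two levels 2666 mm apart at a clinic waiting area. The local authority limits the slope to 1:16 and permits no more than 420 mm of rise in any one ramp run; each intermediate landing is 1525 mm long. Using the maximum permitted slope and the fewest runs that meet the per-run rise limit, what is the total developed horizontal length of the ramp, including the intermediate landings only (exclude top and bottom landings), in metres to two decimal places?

⌈2666/420⌉ = 7 ramp runs. That means 6 intermediate landings.
Horizontal run for 2666 mm of rise at 1:16 is 2666 × 16 = 42656 mm.
Intermediate landings: 6 × 1525 = 9150 mm.
Total developed length = 42656 + 9150 = 51806 mm.
= 51.81 m.

51.81 m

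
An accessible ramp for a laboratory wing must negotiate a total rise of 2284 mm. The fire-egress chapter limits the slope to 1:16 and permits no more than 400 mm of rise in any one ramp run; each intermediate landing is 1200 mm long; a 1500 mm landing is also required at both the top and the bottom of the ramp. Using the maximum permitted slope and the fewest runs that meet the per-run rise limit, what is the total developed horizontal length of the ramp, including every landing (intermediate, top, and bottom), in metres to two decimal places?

2284 / 400 = 5.710 → round up to 6 ramp runs. That means 5 intermediate landings.
Ramp run (horizontal) at 1:16: 2284 × 16 = 36544 mm.
Intermediate landings: 5 × 1200 = 6000 mm.
Top and bottom landings: 2 × 1500 = 3000 mm.
Total = 36544 + 6000 + 3000 = 45544 mm.
= 45.54 m.

45.54 m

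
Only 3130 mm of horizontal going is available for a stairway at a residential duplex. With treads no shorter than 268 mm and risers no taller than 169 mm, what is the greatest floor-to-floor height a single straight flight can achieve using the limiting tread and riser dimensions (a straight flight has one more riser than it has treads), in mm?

3130 / 268 = 11.68, so 11 treads fit.
Risers = treads + 1 = 12.
Maximum height = 12 × 169 = 2028 mm.

2028 mm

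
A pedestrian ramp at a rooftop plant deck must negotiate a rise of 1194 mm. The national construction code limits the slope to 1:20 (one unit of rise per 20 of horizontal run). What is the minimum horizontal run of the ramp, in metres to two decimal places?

23.88 m

At 1:20 the run is 20 × 1194 = 23880 mm.
23880 mm = 23.88 m.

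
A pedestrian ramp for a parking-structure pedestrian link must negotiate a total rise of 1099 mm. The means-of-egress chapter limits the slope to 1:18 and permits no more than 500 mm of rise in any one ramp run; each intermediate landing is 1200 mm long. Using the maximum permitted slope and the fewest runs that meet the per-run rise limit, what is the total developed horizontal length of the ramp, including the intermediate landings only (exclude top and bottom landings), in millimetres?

At most 500 each: 1099/500 = 2.20, giving 3 ramp runs. That means 2 intermediate landings.
Ramp run (horizontal) at 1:18: 1099 × 18 = 19782 mm.
2 intermediate landings contribute 2 × 1200 = 2400 mm.
Total developed length = 19782 + 2400 = 22182 mm.

22182 mm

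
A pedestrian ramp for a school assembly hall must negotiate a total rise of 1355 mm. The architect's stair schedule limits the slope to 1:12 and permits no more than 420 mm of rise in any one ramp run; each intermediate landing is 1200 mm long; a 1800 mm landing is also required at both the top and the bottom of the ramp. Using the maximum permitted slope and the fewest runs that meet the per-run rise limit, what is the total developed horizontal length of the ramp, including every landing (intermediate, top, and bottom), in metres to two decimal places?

At most 420 each: 1355/420 = 3.23, giving 4 ramp runs. That means 3 intermediate landings.
Ramp run (horizontal) at 1:12: 1355 × 12 = 16260 mm.
Intermediate landings: 3 × 1200 = 3600 mm.
Top and bottom landings: 2 × 1800 = 3600 mm.
Total = 16260 + 3600 + 3600 = 23460 mm.
= 23.46 m.

23.46 m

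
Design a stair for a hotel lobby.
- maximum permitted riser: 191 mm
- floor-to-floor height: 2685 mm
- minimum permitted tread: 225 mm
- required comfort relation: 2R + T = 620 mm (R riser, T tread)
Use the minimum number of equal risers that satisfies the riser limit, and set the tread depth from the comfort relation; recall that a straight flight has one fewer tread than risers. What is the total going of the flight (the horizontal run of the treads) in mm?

At most 191 each: 2685/191 = 14.06, giving 15 risers.
Each riser is 2685/15 = 179 mm (≤ 191 mm).
T = 620 − 2·179 = 262 mm, which satisfies the 225 mm minimum.
15 risers give 14 treads; going = 14 × 262 = 3668 mm.

3668 mm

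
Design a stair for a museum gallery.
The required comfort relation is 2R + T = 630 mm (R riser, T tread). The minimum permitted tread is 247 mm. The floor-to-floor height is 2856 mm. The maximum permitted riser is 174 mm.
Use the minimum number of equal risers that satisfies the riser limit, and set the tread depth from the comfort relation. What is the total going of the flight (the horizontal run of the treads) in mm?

At most 174 each: 2856/174 = 16.41, giving 17 risers.
Each riser is 2856/17 = 168 mm (≤ 174 mm).
Tread T = 630 − 2 × 168 = 294 mm (≥ 247 mm).
17 risers give 16 treads; going = 16 × 294 = 4704 mm.

4704 mm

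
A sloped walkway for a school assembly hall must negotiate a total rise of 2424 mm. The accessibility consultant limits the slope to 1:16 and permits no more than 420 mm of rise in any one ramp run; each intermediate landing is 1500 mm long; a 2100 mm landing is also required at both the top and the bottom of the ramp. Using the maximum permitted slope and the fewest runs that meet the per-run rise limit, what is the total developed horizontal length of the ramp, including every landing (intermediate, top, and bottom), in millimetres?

⌈2424/420⌉ = 6 ramp runs. That means 5 intermediate landings.
Ramp run (horizontal) at 1:16: 2424 × 16 = 38784 mm.
Intermediate landings: 5 × 1500 = 7500 mm.
Top and bottom landings: 2 × 2100 = 4200 mm.
Total = 38784 + 7500 + 4200 = 50484 mm.

50484 mm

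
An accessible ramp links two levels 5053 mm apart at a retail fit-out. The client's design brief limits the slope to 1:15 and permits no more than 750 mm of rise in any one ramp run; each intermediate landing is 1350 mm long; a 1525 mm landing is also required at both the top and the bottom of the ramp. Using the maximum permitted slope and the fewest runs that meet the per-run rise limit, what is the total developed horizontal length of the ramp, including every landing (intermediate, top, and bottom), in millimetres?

86945 mm

At most 750 each: 5053/750 = 6.74, giving 7 ramp runs. That means 6 intermediate landings.
Ramp run (horizontal) at 1:15: 5053 × 15 = 75795 mm.
Intermediate landings: 6 × 1350 = 8100 mm.
Top and bottom landings: 2 × 1525 = 3050 mm.
Total = 75795 + 8100 + 3050 = 86945 mm.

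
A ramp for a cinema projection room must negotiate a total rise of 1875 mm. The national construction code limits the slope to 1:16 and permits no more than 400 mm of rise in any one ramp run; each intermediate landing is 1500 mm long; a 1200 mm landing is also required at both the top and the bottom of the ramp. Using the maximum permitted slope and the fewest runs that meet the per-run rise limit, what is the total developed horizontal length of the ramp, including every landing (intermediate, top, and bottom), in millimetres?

38400 mm

1875 / 400 = 4.688 → round up to 5 ramp runs. That means 4 intermediate landings.
Ramp run (horizontal) at 1:16: 1875 × 16 = 30000 mm.
Intermediate landings: 4 × 1500 = 6000 mm.
Top and bottom landings: 2 × 1200 = 2400 mm.
Total = 30000 + 6000 + 2400 = 38400 mm.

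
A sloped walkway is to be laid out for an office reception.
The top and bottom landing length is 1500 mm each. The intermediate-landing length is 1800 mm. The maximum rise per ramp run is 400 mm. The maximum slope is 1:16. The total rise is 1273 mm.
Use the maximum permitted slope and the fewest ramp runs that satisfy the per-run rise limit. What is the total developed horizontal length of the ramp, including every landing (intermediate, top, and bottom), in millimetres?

⌈1273/400⌉ = 4 ramp runs. That means 3 intermediate landings.
Ramp run (horizontal) at 1:16: 1273 × 16 = 20368 mm.
3 intermediate landings contribute 3 × 1800 = 5400 mm.
Top and bottom landings: 2 × 1500 = 3000 mm.
Total = 20368 + 5400 + 3000 = 28768 mm.

28768 mm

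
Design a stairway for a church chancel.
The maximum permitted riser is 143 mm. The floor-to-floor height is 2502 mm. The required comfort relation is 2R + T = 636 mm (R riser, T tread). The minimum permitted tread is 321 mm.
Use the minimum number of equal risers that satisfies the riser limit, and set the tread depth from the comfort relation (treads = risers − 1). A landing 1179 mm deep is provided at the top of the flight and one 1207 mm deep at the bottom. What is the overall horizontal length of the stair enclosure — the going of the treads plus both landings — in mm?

8472 mm

2502 / 143 = 17.50, so 18 risers are needed.
Riser R = 2502 / 18 = 139 mm, within the 143 mm limit.
From 2R + T = 636: T = 636 − 278 = 358 mm.
18 risers give 17 treads; going = 17 × 358 = 6086 mm.
Enclosure = 6086 + 1179 + 1207 = 8472 mm.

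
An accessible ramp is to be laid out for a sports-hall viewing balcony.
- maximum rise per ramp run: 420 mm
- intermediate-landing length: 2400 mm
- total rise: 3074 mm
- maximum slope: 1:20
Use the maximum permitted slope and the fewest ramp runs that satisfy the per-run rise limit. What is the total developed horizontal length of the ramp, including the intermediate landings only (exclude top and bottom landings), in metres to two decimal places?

78.28 m

⌈3074/420⌉ = 8 ramp runs. That means 7 intermediate landings.
Horizontal run for 3074 mm of rise at 1:20 is 3074 × 20 = 61480 mm.
Intermediate landings: 7 × 2400 = 16800 mm.
Total developed length = 61480 + 16800 = 78280 mm.
= 78.28 m.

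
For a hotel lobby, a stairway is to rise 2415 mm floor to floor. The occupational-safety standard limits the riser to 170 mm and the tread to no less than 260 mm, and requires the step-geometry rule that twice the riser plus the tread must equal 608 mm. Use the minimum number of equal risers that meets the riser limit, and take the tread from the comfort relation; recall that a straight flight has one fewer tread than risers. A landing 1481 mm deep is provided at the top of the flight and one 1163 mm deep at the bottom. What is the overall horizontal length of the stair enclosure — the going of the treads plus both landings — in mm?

⌈2415/170⌉ = 15 risers.
Each riser is 2415/15 = 161 mm (≤ 170 mm).
Tread T = 608 − 2 × 161 = 286 mm (≥ 260 mm).
15 risers give 14 treads; going = 14 × 286 = 4004 mm.
Add landings: 4004 + 1481 + 1163 = 6648 mm.

6648 mm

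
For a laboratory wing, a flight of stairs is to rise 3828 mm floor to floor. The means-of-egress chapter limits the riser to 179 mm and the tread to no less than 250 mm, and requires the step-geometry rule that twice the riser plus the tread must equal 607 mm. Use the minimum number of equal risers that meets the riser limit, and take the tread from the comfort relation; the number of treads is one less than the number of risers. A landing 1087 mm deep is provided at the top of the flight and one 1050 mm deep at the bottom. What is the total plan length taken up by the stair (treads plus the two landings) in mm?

3828 / 179 = 21.385 → round up to 22 risers.
R = 3828 ÷ 22 = 174 mm.
Tread T = 607 − 2 × 174 = 259 mm (≥ 250 mm).
22 risers give 21 treads; going = 21 × 259 = 5439 mm.
Add landings: 5439 + 1087 + 1050 = 7576 mm.

7576 mm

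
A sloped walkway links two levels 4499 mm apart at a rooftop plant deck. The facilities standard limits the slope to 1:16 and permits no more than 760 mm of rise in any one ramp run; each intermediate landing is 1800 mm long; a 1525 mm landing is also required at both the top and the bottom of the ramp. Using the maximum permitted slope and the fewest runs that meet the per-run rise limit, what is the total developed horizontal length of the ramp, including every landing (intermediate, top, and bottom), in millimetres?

84034 mm

⌈4499/760⌉ = 6 ramp runs. That means 5 intermediate landings.
Ramp run (horizontal) at 1:16: 4499 × 16 = 71984 mm.
Intermediate landings: 5 × 1800 = 9000 mm.
Top and bottom landings: 2 × 1525 = 3050 mm.
Total = 71984 + 9000 + 3050 = 84034 mm.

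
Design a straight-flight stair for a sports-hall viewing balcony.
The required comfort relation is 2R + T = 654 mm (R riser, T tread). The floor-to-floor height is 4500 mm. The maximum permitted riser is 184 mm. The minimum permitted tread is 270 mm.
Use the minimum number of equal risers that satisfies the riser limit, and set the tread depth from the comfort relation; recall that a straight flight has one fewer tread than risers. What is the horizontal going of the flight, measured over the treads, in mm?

⌈4500/184⌉ = 25 risers.
Riser R = 4500 / 25 = 180 mm, within the 184 mm limit.
Tread T = 654 − 2 × 180 = 294 mm (≥ 270 mm).
Treads = 25 − 1 = 24; going = 24 × 294 = 7056 mm.

7056 mm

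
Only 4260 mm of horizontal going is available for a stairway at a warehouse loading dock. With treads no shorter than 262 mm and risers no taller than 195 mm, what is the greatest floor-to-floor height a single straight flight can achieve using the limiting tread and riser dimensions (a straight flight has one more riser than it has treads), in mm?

3315 mm

4260 / 262 = 16.26, so 16 treads fit.
Risers = treads + 1 = 17.
Maximum height = 17 × 195 = 3315 mm.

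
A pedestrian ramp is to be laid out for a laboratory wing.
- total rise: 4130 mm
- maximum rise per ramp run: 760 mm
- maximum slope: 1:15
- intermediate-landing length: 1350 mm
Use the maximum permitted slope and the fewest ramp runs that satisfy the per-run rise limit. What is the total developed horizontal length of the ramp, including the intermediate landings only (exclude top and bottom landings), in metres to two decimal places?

68.70 m

⌈4130/760⌉ = 6 ramp runs. That means 5 intermediate landings.
Ramp run (horizontal) at 1:15: 4130 × 15 = 61950 mm.
Intermediate landings: 5 × 1350 = 6750 mm.
Developed length = 61950 + 6750 = 68700 mm.
= 68.70 m.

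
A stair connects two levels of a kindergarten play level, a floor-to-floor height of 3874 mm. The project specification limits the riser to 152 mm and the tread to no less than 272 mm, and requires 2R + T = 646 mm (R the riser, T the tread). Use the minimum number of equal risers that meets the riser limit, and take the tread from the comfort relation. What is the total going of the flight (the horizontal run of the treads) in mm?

8700 mm

3874 / 152 = 25.49, so 26 risers are needed.
Riser R = 3874 / 26 = 149 mm, within the 152 mm limit.
Tread T = 646 − 2 × 149 = 348 mm (≥ 272 mm).
Going = (26 − 1) × 348 = 8700 mm.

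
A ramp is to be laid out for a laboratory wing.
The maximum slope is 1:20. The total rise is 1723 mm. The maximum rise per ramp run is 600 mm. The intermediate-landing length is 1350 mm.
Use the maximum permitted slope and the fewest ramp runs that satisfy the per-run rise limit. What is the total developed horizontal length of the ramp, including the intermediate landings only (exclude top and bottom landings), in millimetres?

37160 mm

1723 / 600 = 2.87, so 3 ramp runs are needed. That means 2 intermediate landings.
Ramp run (horizontal) at 1:20: 1723 × 20 = 34460 mm.
2 intermediate landings contribute 2 × 1350 = 2700 mm.
Developed length = 34460 + 2700 = 37160 mm.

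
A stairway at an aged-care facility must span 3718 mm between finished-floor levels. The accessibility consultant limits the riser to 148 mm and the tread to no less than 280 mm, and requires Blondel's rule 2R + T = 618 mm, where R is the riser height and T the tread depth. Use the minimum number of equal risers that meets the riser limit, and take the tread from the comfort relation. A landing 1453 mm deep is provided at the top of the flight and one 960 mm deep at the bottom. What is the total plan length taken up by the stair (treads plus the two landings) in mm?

10713 mm

3718 / 148 = 25.12, so 26 risers are needed.
R = 3718 ÷ 26 = 143 mm.
From 2R + T = 618: T = 618 − 286 = 332 mm.
Treads = 26 − 1 = 25; going = 25 × 332 = 8300 mm.
Enclosure = 8300 + 1453 + 960 = 10713 mm.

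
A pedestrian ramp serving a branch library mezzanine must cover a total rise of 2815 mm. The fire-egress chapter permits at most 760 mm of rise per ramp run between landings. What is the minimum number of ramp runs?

At most 760 each: 2815/760 = 3.70, giving 4 ramp runs.

4 runs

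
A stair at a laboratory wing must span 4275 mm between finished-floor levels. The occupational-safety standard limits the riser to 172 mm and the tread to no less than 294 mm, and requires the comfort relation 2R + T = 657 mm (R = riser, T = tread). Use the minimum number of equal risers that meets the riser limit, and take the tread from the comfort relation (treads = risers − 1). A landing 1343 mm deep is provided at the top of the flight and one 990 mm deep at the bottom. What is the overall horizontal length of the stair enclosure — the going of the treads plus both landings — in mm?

9893 mm

At most 172 each: 4275/172 = 24.85, giving 25 risers.
R = 4275 ÷ 25 = 171 mm.
Tread T = 657 − 2 × 171 = 315 mm (≥ 294 mm).
Going = (25 − 1) × 315 = 7560 mm.
Add landings: 7560 + 1343 + 990 = 9893 mm.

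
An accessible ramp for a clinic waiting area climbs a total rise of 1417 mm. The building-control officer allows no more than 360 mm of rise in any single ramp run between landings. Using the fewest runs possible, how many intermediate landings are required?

At most 360 each: 1417/360 = 3.94, giving 4 ramp runs.
4 runs are separated by 3 intermediate landings.

3 intermediate landings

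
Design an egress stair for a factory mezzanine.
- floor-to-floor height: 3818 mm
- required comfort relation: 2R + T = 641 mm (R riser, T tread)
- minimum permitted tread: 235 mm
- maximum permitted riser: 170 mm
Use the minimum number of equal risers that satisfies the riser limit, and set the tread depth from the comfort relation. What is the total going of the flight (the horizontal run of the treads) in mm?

6798 mm

3818 / 170 = 22.46, so 23 risers are needed.
R = 3818 ÷ 23 = 166 mm.
T = 641 − 2·166 = 309 mm, which satisfies the 235 mm minimum.
Treads = 23 − 1 = 22; going = 22 × 309 = 6798 mm.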